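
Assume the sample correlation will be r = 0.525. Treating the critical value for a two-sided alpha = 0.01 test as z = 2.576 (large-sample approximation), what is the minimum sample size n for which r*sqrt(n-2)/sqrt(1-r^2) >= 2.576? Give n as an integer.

r√(n−2)/√(1−r²) ≥ 2.576  ⇔  n−2 ≥ (2.576)²·(1−r²)/r²
(1−r²)/r² = (1−0.275625)/0.275625 = 2.6281
n ≥ 2 + 6.635776·2.6281 = 2 + 17.4395 = 19.4395
⌈19.4395⌉ = 20

20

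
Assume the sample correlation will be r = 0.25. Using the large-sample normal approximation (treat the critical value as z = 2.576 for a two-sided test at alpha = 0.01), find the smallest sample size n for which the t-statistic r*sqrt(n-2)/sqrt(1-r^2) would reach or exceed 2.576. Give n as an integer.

Need r·√(n−2)/√(1−r²) ≥ 2.576
√(n−2) ≥ 2.576·√(1−0.0625) / 0.25 = 2.576·0.968246 / 0.25 = 9.9768
n−2 ≥ 99.5365  ⇒  n ≥ 101.5365
Smallest integer n = 102

102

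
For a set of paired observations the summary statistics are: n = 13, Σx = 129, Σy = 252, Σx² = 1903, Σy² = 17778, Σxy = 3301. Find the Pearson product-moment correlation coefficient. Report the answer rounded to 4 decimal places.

Numerator: nΣxy − (Σx)(Σy) = 13·3301 − (129)(252) = 10405
Denominator: √[(nΣx²−(Σx)²)(nΣy²−(Σy)²)]
  nΣx²−(Σx)² = 13·1903 − 16641 = 8098;  nΣy²−(Σy)² = 13·17778 − 63504 = 167610
  √(8098·167610) = √1357305780 = 36841.6311
r = 10405 / 36841.6311 = 0.2824

0.2824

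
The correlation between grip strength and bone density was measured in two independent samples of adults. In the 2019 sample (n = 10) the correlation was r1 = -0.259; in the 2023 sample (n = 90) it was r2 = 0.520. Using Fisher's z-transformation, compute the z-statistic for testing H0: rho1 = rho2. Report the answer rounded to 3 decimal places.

-2.142

Fisher z-transforms: z1 = atanh(-0.259) = -0.265036, z2 = atanh(0.520) = 0.576340; difference d = -0.841376
Var(d) = 1/7 + 1/87 = 0.1428571 + 0.0114943 = 0.1543514
z = d/√Var(d) = -0.841376 / √0.1543514 = -0.841376 / 0.392876 = -2.142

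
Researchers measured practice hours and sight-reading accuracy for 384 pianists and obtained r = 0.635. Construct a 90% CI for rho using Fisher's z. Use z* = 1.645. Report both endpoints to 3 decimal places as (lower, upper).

(0.582, 0.683)

z_r = atanh(0.635) = 0.749750;  SE = 1/√(n−3) = 1/√381 = 0.051232
z-limits: 0.749750 ± 1.645·0.051232 = 0.749750 ± 0.084277 = [0.665473, 0.834027]
ρ-limits: (tanh 0.665473, tanh 0.834027) = (0.582, 0.683)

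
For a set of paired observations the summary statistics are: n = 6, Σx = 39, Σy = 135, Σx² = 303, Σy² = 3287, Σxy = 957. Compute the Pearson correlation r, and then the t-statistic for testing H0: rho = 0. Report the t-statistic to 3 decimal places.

Numerator: nΣxy − (Σx)(Σy) = 6·957 − (39)(135) = 477
Denominator: √[(nΣx²−(Σx)²)(nΣy²−(Σy)²)]
  nΣx²−(Σx)² = 6·303 − 1521 = 297;  nΣy²−(Σy)² = 6·3287 − 18225 = 1497
  √(297·1497) = √444609 = 666.7901
r = 477 / 666.7901 = 0.7154
t = r·√(n−2)/√(1−r²) = 0.7154·√4 / √(1−0.511797) = 1.430800 / 0.698715 = 2.048

2.048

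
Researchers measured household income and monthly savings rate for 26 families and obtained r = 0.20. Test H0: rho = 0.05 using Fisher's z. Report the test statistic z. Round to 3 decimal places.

0.732

z_r = atanh(0.20) = 0.202733,  z_0 = atanh(0.05) = 0.050042
SE = 1/√(n−3) = 1/√23 = 0.208514
z = (z_r − z_0)/SE = (0.202733 − 0.050042) / 0.208514 = 0.152691 / 0.208514 = 0.732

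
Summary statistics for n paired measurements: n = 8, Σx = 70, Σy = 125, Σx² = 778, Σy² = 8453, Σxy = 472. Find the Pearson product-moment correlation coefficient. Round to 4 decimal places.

Numerator: nΣxy − (Σx)(Σy) = 8·472 − (70)(125) = -4974
Denominator: √[(nΣx²−(Σx)²)(nΣy²−(Σy)²)]
  nΣx²−(Σx)² = 8·778 − 4900 = 1324;  nΣy²−(Σy)² = 8·8453 − 15625 = 51999
  √(1324·51999) = √68846676 = 8297.3897
r = -4974 / 8297.3897 = -0.5995

-0.5995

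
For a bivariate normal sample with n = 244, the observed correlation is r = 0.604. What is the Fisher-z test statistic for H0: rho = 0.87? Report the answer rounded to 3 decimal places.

-9.837

z_r = atanh(0.604) = 0.699421,  z_0 = atanh(0.87) = 1.333080
SE = 1/√(n−3) = 1/√241 = 0.064416
z = (z_r − z_0)/SE = (0.699421 − 1.333080) / 0.064416 = -0.633659 / 0.064416 = -9.837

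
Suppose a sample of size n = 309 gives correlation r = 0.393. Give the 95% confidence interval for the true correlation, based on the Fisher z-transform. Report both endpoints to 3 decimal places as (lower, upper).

(0.294, 0.483)

Fisher z: z_r = atanh(r) = ½·ln((1+0.393)/(1−0.393)) = 0.415343
SE(z) = 1/√(n−3) = 1/√306 = 0.057166
95% ⇒ z* = 1.960; margin = 1.960·0.057166 = 0.112045
CI on z-scale: (0.303298, 0.527388)
Back-transform: tanh(0.303298) = 0.294328, tanh(0.527388) = 0.483382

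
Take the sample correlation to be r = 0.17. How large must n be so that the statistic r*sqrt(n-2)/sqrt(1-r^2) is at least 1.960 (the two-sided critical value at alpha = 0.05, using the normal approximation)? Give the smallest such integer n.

132

Need r·√(n−2)/√(1−r²) ≥ 1.960
√(n−2) ≥ 1.960·√(1−0.0289) / 0.17 = 1.960·0.985444 / 0.17 = 11.3616
n−2 ≥ 129.0860  ⇒  n ≥ 131.0860
Smallest integer n = 132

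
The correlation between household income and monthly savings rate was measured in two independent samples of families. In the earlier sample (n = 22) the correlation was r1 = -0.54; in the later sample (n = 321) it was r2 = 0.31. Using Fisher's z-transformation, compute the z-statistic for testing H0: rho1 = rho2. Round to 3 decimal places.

z1 = atanh(-0.54) = -0.604156,  z2 = atanh(0.31) = 0.320545
SE = √(1/(n1−3) + 1/(n2−3)) = √(1/19 + 1/318) = √(0.0526316 + 0.0031447) = √0.0557763 = 0.236170
z = (z1 − z2)/SE = (-0.604156 − 0.320545) / 0.236170 = -0.924701 / 0.236170 = -3.915

-3.915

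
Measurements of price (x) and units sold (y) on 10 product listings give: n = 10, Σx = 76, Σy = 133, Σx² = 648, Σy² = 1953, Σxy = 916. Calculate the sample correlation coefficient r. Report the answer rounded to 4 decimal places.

-0.8327

Numerator: nΣxy − (Σx)(Σy) = 10·916 − (76)(133) = -948
Denominator: √[(nΣx²−(Σx)²)(nΣy²−(Σy)²)]
  nΣx²−(Σx)² = 10·648 − 5776 = 704;  nΣy²−(Σy)² = 10·1953 − 17689 = 1841
  √(704·1841) = √1296064 = 1138.4481
r = -948 / 1138.4481 = -0.8327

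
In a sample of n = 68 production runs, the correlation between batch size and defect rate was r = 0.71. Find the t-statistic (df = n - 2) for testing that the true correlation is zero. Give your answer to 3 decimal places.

8.191

t = r·√(n−2) / √(1−r²) with r = 0.71, n = 68
  = 0.71·√66 / √(1 − 0.5041)
  = 0.71·8.124038 / 0.704202
  = 5.768067 / 0.704202 = 8.191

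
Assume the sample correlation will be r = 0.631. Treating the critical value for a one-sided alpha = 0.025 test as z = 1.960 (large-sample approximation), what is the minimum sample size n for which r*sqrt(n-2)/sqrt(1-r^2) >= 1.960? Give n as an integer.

Need r·√(n−2)/√(1−r²) ≥ 1.960
√(n−2) ≥ 1.960·√(1−0.398161) / 0.631 = 1.960·0.775783 / 0.631 = 2.4097
n−2 ≥ 5.8067  ⇒  n ≥ 7.8067
Smallest integer n = 8

8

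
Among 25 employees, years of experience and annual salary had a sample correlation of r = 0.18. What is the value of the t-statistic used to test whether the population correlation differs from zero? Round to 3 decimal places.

1 − r² = 1 − 0.0324 = 0.9676;  √(1−r²) = 0.983667
√(n−2) = √23 = 4.795832
t = r·√(n−2)/√(1−r²) = 0.18 · 4.795832 / 0.983667 = 0.878

0.878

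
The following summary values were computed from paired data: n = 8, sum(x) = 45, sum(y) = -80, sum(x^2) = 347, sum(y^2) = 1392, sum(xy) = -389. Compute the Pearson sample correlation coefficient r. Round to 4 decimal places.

0.2588

S_xy = nΣxy − ΣxΣy = 8·(-389) − 45·(-80) = -3112 − (-3600) = 488
S_xx = nΣx² − (Σx)² = 8·347 − 45² = 2776 − 2025 = 751
S_yy = nΣy² − (Σy)² = 8·1392 − (-80)² = 11136 − 6400 = 4736
r = S_xy / √(S_xx·S_yy) = 488 / √(751·4736) = 488 / √3556736 = 488 / 1885.9311 = 0.2588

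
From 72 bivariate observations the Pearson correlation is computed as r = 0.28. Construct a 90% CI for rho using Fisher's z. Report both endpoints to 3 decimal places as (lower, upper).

z_r = atanh(0.28) = 0.287682;  SE = 1/√(n−3) = 1/√69 = 0.120386
z-limits: 0.287682 ± 1.645·0.120386 = 0.287682 ± 0.198035 = [0.089647, 0.485717]
ρ-limits: (tanh 0.089647, tanh 0.485717) = (0.089, 0.451)

(0.089, 0.451)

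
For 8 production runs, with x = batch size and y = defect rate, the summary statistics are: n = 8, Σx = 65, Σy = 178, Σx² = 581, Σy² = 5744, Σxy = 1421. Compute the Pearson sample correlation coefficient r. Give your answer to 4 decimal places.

Numerator: nΣxy − (Σx)(Σy) = 8·1421 − (65)(178) = -202
Denominator: √[(nΣx²−(Σx)²)(nΣy²−(Σy)²)]
  nΣx²−(Σx)² = 8·581 − 4225 = 423;  nΣy²−(Σy)² = 8·5744 − 31684 = 14268
  √(423·14268) = √6035364 = 2456.6978
r = -202 / 2456.6978 = -0.0822

-0.0822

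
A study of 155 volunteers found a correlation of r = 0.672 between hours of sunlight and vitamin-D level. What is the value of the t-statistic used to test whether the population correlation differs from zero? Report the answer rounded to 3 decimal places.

1 − r² = 1 − 0.451584 = 0.548416;  √(1−r²) = 0.740551
√(n−2) = √153 = 12.369317
t = r·√(n−2)/√(1−r²) = 0.672 · 12.369317 / 0.740551 = 11.224

11.224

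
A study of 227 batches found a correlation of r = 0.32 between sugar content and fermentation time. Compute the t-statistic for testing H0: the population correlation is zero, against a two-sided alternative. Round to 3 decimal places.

5.066

t = r·√(n−2) / √(1−r²) with r = 0.32, n = 227
  = 0.32·√225 / √(1 − 0.1024)
  = 0.32·15.000000 / 0.947418
  = 4.800000 / 0.947418 = 5.066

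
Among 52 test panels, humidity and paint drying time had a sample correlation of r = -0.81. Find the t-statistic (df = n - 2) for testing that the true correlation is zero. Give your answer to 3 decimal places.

-9.767

t = r·√(n−2) / √(1−r²) with r = -0.81, n = 52
  = -0.81·√50 / √(1 − 0.6561)
  = -0.81·7.071068 / 0.586430
  = -5.727565 / 0.586430 = -9.767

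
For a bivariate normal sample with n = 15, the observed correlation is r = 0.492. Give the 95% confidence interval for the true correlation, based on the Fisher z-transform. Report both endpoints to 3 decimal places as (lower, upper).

Fisher z: z_r = atanh(r) = ½·ln((1+0.492)/(1−0.492)) = 0.538696
SE(z) = 1/√(n−3) = 1/√12 = 0.288675
95% ⇒ z* = 1.960; margin = 1.960·0.288675 = 0.565803
CI on z-scale: (-0.027107, 1.104499)
Back-transform: tanh(-0.027107) = -0.027100, tanh(1.104499) = 0.802109

(-0.027, 0.802)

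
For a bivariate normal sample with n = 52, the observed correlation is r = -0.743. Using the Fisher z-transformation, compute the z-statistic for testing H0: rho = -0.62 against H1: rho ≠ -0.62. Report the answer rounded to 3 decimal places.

Fisher z: atanh(-0.743) = -0.957143, atanh(-0.62) = -0.725005
z = (z_r − z_0)·√(n−3) = (-0.957143 − (-0.725005))·√49 = -0.232138 · 7.000000 = -1.625

-1.625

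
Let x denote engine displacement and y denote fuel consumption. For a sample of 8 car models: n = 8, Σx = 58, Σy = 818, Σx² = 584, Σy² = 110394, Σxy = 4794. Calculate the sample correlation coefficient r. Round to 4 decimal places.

-0.5434

Numerator: nΣxy − (Σx)(Σy) = 8·4794 − (58)(818) = -9092
Denominator: √[(nΣx²−(Σx)²)(nΣy²−(Σy)²)]
  nΣx²−(Σx)² = 8·584 − 3364 = 1308;  nΣy²−(Σy)² = 8·110394 − 669124 = 214028
  √(1308·214028) = √279948624 = 16731.6653
r = -9092 / 16731.6653 = -0.5434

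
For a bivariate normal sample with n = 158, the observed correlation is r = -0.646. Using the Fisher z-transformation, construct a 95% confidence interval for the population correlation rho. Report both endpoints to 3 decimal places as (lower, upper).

(-0.729, -0.545)

Fisher z: z_r = atanh(r) = ½·ln((1+(-0.646))/(1−(-0.646))) = -0.768403
SE(z) = 1/√(n−3) = 1/√155 = 0.080322
95% ⇒ z* = 1.960; margin = 1.960·0.080322 = 0.157431
CI on z-scale: (-0.925834, -0.610972)
Back-transform: tanh(-0.925834) = -0.728646, tanh(-0.610972) = -0.544811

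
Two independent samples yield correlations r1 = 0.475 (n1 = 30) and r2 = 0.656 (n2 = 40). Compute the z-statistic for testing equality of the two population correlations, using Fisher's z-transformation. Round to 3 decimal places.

Fisher z-transforms: z1 = atanh(0.475) = 0.516508, z2 = atanh(0.656) = 0.785759; difference d = -0.269251
Var(d) = 1/27 + 1/37 = 0.0370370 + 0.0270270 = 0.0640640
z = d/√Var(d) = -0.269251 / √0.0640640 = -0.269251 / 0.253109 = -1.064

-1.064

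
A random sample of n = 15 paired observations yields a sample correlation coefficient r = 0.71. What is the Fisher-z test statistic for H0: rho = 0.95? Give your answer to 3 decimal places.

z_r = atanh(0.71) = 0.887184,  z_0 = atanh(0.95) = 1.831781
SE = 1/√(n−3) = 1/√12 = 0.288675
z = (z_r − z_0)/SE = (0.887184 − 1.831781) / 0.288675 = -0.944597 / 0.288675 = -3.272

-3.272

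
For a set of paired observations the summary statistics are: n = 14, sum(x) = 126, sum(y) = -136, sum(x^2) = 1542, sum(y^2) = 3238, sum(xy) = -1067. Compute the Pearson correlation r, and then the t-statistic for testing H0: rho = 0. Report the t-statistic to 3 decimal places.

Numerator: nΣxy − (Σx)(Σy) = 14·(-1067) − (126)(-136) = 2198
Denominator: √[(nΣx²−(Σx)²)(nΣy²−(Σy)²)]
  nΣx²−(Σx)² = 14·1542 − 15876 = 5712;  nΣy²−(Σy)² = 14·3238 − 18496 = 26836
  √(5712·26836) = √153287232 = 12380.9221
r = 2198 / 12380.9221 = 0.1775
t = r·√(n−2)/√(1−r²) = 0.1775·√12 / √(1−0.031506) = 0.614878 / 0.984121 = 0.625

0.625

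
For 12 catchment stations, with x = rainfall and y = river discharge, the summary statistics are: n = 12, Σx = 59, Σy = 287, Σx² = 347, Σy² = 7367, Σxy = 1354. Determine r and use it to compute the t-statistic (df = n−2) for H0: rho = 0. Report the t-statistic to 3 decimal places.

Numerator: nΣxy − (Σx)(Σy) = 12·1354 − (59)(287) = -685
Denominator: √[(nΣx²−(Σx)²)(nΣy²−(Σy)²)]
  nΣx²−(Σx)² = 12·347 − 3481 = 683;  nΣy²−(Σy)² = 12·7367 − 82369 = 6035
  √(683·6035) = √4121905 = 2030.2475
r = -685 / 2030.2475 = -0.3374
t = r·√(n−2)/√(1−r²) = -0.3374·√10 / √(1−0.113839) = -1.066952 / 0.941361 = -1.133

-1.133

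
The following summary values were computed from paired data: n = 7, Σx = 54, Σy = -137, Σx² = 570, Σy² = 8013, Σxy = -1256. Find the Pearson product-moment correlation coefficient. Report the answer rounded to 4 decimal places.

Numerator: nΣxy − (Σx)(Σy) = 7·(-1256) − (54)(-137) = -1394
Denominator: √[(nΣx²−(Σx)²)(nΣy²−(Σy)²)]
  nΣx²−(Σx)² = 7·570 − 2916 = 1074;  nΣy²−(Σy)² = 7·8013 − 18769 = 37322
  √(1074·37322) = √40083828 = 6331.1790
r = -1394 / 6331.1790 = -0.2202

-0.2202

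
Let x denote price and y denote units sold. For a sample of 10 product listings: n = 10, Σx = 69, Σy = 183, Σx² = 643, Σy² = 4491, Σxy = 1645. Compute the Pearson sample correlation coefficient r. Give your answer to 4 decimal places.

Numerator: nΣxy − (Σx)(Σy) = 10·1645 − (69)(183) = 3823
Denominator: √[(nΣx²−(Σx)²)(nΣy²−(Σy)²)]
  nΣx²−(Σx)² = 10·643 − 4761 = 1669;  nΣy²−(Σy)² = 10·4491 − 33489 = 11421
  √(1669·11421) = √19061649 = 4365.9648
r = 3823 / 4365.9648 = 0.8756

0.8756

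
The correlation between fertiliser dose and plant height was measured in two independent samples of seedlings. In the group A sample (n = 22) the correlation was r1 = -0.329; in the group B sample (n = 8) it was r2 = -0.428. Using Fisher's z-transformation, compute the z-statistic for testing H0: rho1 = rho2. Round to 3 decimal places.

Fisher z-transforms: z1 = atanh(-0.329) = -0.341706, z2 = atanh(-0.428) = -0.457446; difference d = 0.115740
Var(d) = 1/19 + 1/5 = 0.0526316 + 0.2000000 = 0.2526316
z = d/√Var(d) = 0.115740 / √0.2526316 = 0.115740 / 0.502625 = 0.230

0.230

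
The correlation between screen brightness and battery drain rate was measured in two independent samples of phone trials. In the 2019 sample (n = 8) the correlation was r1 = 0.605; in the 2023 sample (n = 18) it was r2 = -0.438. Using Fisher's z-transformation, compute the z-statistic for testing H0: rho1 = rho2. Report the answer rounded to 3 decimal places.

z1 = atanh(0.605) = 0.700997,  z2 = atanh(-0.438) = -0.469753
SE = √(1/(n1−3) + 1/(n2−3)) = √(1/5 + 1/15) = √(0.2000000 + 0.0666667) = √0.2666667 = 0.516398
z = (z1 − z2)/SE = (0.700997 − (-0.469753)) / 0.516398 = 1.170750 / 0.516398 = 2.267

2.267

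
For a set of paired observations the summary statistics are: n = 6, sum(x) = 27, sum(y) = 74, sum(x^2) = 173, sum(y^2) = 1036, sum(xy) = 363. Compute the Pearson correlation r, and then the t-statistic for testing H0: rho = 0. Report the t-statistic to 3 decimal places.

0.813

Numerator: nΣxy − (Σx)(Σy) = 6·363 − (27)(74) = 180
Denominator: √[(nΣx²−(Σx)²)(nΣy²−(Σy)²)]
  nΣx²−(Σx)² = 6·173 − 729 = 309;  nΣy²−(Σy)² = 6·1036 − 5476 = 740
  √(309·740) = √228660 = 478.1841
r = 180 / 478.1841 = 0.3764
t = r·√(n−2)/√(1−r²) = 0.3764·√4 / √(1−0.141677) = 0.752800 / 0.926457 = 0.813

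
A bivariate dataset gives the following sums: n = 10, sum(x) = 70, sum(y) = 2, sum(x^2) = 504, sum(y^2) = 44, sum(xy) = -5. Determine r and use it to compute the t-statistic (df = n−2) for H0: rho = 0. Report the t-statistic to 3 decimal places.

S_xy = nΣxy − ΣxΣy = 10·(-5) − 70·2 = -50 − 140 = -190
S_xx = nΣx² − (Σx)² = 10·504 − 70² = 5040 − 4900 = 140
S_yy = nΣy² − (Σy)² = 10·44 − 2² = 440 − 4 = 436
r = S_xy / √(S_xx·S_yy) = -190 / √(140·436) = -190 / √61040 = -190 / 247.0627 = -0.7690
t = r·√(n−2)/√(1−r²) = -0.7690·√8 / √(1−0.591361) = -2.175060 / 0.639249 = -3.403

-3.403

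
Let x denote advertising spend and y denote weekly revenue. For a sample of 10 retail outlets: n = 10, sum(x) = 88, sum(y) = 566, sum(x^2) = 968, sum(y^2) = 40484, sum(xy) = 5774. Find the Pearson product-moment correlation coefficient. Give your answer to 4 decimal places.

S_xy = nΣxy − ΣxΣy = 10·5774 − 88·566 = 57740 − 49808 = 7932
S_xx = nΣx² − (Σx)² = 10·968 − 88² = 9680 − 7744 = 1936
S_yy = nΣy² − (Σy)² = 10·40484 − 566² = 404840 − 320356 = 84484
r = S_xy / √(S_xx·S_yy) = 7932 / √(1936·84484) = 7932 / √163561024 = 7932 / 12789.0979 = 0.6202

0.6202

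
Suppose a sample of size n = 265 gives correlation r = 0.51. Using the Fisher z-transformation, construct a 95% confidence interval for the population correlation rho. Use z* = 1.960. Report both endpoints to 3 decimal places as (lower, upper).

(0.415, 0.594)

Fisher z: z_r = atanh(r) = ½·ln((1+0.51)/(1−0.51)) = 0.562730
SE(z) = 1/√(n−3) = 1/√262 = 0.061780
95% ⇒ z* = 1.960; margin = 1.960·0.061780 = 0.121089
CI on z-scale: (0.441641, 0.683819)
Back-transform: tanh(0.441641) = 0.415004, tanh(0.683819) = 0.593997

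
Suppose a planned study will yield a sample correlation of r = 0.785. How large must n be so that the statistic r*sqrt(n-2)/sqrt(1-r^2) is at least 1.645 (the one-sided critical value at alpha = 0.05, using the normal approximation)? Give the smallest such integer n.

Need r·√(n−2)/√(1−r²) ≥ 1.645
√(n−2) ≥ 1.645·√(1−0.616225) / 0.785 = 1.645·0.619496 / 0.785 = 1.2982
n−2 ≥ 1.6853  ⇒  n ≥ 3.6853
Smallest integer n = 4

4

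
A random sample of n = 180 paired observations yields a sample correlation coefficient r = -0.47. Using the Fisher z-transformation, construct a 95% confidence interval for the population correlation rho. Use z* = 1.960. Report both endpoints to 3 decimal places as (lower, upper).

z_r = atanh(-0.47) = -0.510070;  SE = 1/√(n−3) = 1/√177 = 0.075165
z-limits: -0.510070 ± 1.960·0.075165 = -0.510070 ± 0.147323 = [-0.657393, -0.362747]
ρ-limits: (tanh -0.657393, tanh -0.362747) = (-0.577, -0.348)

(-0.577, -0.348)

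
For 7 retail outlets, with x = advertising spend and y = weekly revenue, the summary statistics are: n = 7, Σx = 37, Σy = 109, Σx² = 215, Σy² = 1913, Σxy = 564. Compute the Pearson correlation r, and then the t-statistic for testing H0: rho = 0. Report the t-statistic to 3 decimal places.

S_xy = nΣxy − ΣxΣy = 7·564 − 37·109 = 3948 − 4033 = -85
S_xx = nΣx² − (Σx)² = 7·215 − 37² = 1505 − 1369 = 136
S_yy = nΣy² − (Σy)² = 7·1913 − 109² = 13391 − 11881 = 1510
r = S_xy / √(S_xx·S_yy) = -85 / √(136·1510) = -85 / √205360 = -85 / 453.1666 = -0.1876
t = r·√(n−2)/√(1−r²) = -0.1876·√5 / √(1−0.035194) = -0.419486 / 0.982245 = -0.427

-0.427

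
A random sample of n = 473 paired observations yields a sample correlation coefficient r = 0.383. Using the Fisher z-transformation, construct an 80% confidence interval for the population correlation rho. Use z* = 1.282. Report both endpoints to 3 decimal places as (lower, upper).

(0.331, 0.432)

z_r = atanh(0.383) = 0.403571;  SE = 1/√(n−3) = 1/√470 = 0.046127
z-limits: 0.403571 ± 1.282·0.046127 = 0.403571 ± 0.059135 = [0.344436, 0.462706]
ρ-limits: (tanh 0.344436, tanh 0.462706) = (0.331, 0.432)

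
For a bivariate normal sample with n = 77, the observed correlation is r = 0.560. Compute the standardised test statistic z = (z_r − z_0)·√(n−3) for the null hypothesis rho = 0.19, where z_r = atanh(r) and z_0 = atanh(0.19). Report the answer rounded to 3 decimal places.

3.789

Fisher z: atanh(0.560) = 0.632833, atanh(0.19) = 0.192337
z = (z_r − z_0)·√(n−3) = (0.632833 − 0.192337)·√74 = 0.440496 · 8.602325 = 3.789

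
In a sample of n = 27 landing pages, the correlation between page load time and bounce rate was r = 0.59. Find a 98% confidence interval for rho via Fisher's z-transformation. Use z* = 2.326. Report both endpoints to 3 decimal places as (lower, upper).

(0.200, 0.819)

z_r = atanh(0.59) = 0.677666;  SE = 1/√(n−3) = 1/√24 = 0.204124
z-limits: 0.677666 ± 2.326·0.204124 = 0.677666 ± 0.474792 = [0.202874, 1.152458]
ρ-limits: (tanh 0.202874, tanh 1.152458) = (0.200, 0.819)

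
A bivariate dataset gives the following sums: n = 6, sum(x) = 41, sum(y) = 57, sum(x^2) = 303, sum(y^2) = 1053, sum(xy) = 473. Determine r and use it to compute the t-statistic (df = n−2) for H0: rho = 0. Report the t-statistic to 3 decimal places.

Numerator: nΣxy − (Σx)(Σy) = 6·473 − (41)(57) = 501
Denominator: √[(nΣx²−(Σx)²)(nΣy²−(Σy)²)]
  nΣx²−(Σx)² = 6·303 − 1681 = 137;  nΣy²−(Σy)² = 6·1053 − 3249 = 3069
  √(137·3069) = √420453 = 648.4235
r = 501 / 648.4235 = 0.7726
t = r·√(n−2)/√(1−r²) = 0.7726·√4 / √(1−0.596911) = 1.545200 / 0.634893 = 2.434

2.434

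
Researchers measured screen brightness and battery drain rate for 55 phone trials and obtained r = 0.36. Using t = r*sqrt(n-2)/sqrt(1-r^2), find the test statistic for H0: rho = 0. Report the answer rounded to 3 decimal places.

2.809

1 − r² = 1 − 0.1296 = 0.8704;  √(1−r²) = 0.932952
√(n−2) = √53 = 7.280110
t = r·√(n−2)/√(1−r²) = 0.36 · 7.280110 / 0.932952 = 2.809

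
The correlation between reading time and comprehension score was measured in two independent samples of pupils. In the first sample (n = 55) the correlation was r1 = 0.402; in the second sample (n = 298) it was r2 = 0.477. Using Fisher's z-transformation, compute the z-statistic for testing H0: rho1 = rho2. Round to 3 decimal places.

z1 = atanh(0.402) = 0.426032,  z2 = atanh(0.477) = 0.519093
SE = √(1/(n1−3) + 1/(n2−3)) = √(1/52 + 1/295) = √(0.0192308 + 0.0033898) = √0.0226206 = 0.150401
z = (z1 − z2)/SE = (0.426032 − 0.519093) / 0.150401 = -0.093061 / 0.150401 = -0.619

-0.619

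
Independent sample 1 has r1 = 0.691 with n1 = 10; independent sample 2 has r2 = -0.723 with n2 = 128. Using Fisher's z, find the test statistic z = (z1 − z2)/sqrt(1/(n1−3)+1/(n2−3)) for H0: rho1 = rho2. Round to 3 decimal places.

4.541

z1 = atanh(0.691) = 0.849867,  z2 = atanh(-0.723) = -0.913902
SE = √(1/(n1−3) + 1/(n2−3)) = √(1/7 + 1/125) = √(0.1428571 + 0.0080000) = √0.1508571 = 0.388403
z = (z1 − z2)/SE = (0.849867 − (-0.913902)) / 0.388403 = 1.763769 / 0.388403 = 4.541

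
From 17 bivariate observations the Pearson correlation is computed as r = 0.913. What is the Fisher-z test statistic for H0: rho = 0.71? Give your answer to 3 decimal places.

2.462

Fisher z: atanh(0.913) = 1.545260, atanh(0.71) = 0.887184
z = (z_r − z_0)·√(n−3) = (1.545260 − 0.887184)·√14 = 0.658076 · 3.741657 = 2.462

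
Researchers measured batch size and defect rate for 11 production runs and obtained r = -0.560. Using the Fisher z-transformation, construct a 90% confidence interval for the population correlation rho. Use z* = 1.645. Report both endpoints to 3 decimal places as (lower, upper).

(-0.838, -0.051)

z_r = atanh(-0.560) = -0.632833;  SE = 1/√(n−3) = 1/√8 = 0.353553
z-limits: -0.632833 ± 1.645·0.353553 = -0.632833 ± 0.581595 = [-1.214428, -0.051238]
ρ-limits: (tanh -1.214428, tanh -0.051238) = (-0.838, -0.051)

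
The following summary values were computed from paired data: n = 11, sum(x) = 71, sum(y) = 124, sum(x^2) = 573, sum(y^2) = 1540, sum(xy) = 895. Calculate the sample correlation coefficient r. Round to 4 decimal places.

0.7410

Numerator: nΣxy − (Σx)(Σy) = 11·895 − (71)(124) = 1041
Denominator: √[(nΣx²−(Σx)²)(nΣy²−(Σy)²)]
  nΣx²−(Σx)² = 11·573 − 5041 = 1262;  nΣy²−(Σy)² = 11·1540 − 15376 = 1564
  √(1262·1564) = √1973768 = 1404.9085
r = 1041 / 1404.9085 = 0.7410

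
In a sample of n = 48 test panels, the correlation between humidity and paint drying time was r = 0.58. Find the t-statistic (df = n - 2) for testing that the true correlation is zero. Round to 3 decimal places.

t = r·√(n−2) / √(1−r²) with r = 0.58, n = 48
  = 0.58·√46 / √(1 − 0.3364)
  = 0.58·6.782330 / 0.814616
  = 3.933751 / 0.814616 = 4.829

4.829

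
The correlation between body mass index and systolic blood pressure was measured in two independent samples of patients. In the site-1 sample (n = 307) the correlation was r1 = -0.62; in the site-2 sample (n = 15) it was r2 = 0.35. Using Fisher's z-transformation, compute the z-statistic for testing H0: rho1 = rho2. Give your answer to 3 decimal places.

-3.705

Fisher z-transforms: z1 = atanh(-0.62) = -0.725005, z2 = atanh(0.35) = 0.365444; difference d = -1.090449
Var(d) = 1/304 + 1/12 = 0.0032895 + 0.0833333 = 0.0866228
z = d/√Var(d) = -1.090449 / √0.0866228 = -1.090449 / 0.294318 = -3.705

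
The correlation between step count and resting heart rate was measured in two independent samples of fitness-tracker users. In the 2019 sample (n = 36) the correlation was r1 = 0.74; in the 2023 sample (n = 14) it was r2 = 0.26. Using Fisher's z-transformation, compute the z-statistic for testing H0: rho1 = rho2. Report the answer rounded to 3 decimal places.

1.966

z1 = atanh(0.74) = 0.950479,  z2 = atanh(0.26) = 0.266108
SE = √(1/(n1−3) + 1/(n2−3)) = √(1/33 + 1/11) = √(0.0303030 + 0.0909091) = √0.1212121 = 0.348155
z = (z1 − z2)/SE = (0.950479 − 0.266108) / 0.348155 = 0.684371 / 0.348155 = 1.966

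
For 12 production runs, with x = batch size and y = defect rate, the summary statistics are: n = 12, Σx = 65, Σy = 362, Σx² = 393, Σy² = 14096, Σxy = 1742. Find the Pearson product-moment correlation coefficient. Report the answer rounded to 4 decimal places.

S_xy = nΣxy − ΣxΣy = 12·1742 − 65·362 = 20904 − 23530 = -2626
S_xx = nΣx² − (Σx)² = 12·393 − 65² = 4716 − 4225 = 491
S_yy = nΣy² − (Σy)² = 12·14096 − 362² = 169152 − 131044 = 38108
r = S_xy / √(S_xx·S_yy) = -2626 / √(491·38108) = -2626 / √18711028 = -2626 / 4325.6246 = -0.6071

-0.6071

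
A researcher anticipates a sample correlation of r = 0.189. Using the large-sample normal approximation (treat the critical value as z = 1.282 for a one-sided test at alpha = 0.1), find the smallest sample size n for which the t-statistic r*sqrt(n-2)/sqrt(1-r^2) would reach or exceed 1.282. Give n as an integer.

r√(n−2)/√(1−r²) ≥ 1.282  ⇔  n−2 ≥ (1.282)²·(1−r²)/r²
(1−r²)/r² = (1−0.035721)/0.035721 = 26.9947
n ≥ 2 + 1.643524·26.9947 = 2 + 44.3664 = 46.3664
⌈46.3664⌉ = 47

47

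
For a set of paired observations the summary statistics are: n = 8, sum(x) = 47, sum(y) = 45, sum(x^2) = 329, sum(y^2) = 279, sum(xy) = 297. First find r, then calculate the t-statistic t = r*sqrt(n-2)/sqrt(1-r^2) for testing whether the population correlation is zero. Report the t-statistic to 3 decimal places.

4.585

Numerator: nΣxy − (Σx)(Σy) = 8·297 − (47)(45) = 261
Denominator: √[(nΣx²−(Σx)²)(nΣy²−(Σy)²)]
  nΣx²−(Σx)² = 8·329 − 2209 = 423;  nΣy²−(Σy)² = 8·279 − 2025 = 207
  √(423·207) = √87561 = 295.9071
r = 261 / 295.9071 = 0.8820
t = r·√(n−2)/√(1−r²) = 0.8820·√6 / √(1−0.777924) = 2.160450 / 0.471249 = 4.585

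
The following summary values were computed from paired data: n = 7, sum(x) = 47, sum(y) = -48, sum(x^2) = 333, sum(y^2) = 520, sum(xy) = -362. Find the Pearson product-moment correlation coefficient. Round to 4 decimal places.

Numerator: nΣxy − (Σx)(Σy) = 7·(-362) − (47)(-48) = -278
Denominator: √[(nΣx²−(Σx)²)(nΣy²−(Σy)²)]
  nΣx²−(Σx)² = 7·333 − 2209 = 122;  nΣy²−(Σy)² = 7·520 − 2304 = 1336
  √(122·1336) = √162992 = 403.7227
r = -278 / 403.7227 = -0.6886

-0.6886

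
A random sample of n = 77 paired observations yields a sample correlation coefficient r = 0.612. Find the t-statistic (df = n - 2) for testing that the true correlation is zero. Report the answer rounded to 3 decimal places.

1 − r² = 1 − 0.374544 = 0.625456;  √(1−r²) = 0.790858
√(n−2) = √75 = 8.660254
t = r·√(n−2)/√(1−r²) = 0.612 · 8.660254 / 0.790858 = 6.702

6.702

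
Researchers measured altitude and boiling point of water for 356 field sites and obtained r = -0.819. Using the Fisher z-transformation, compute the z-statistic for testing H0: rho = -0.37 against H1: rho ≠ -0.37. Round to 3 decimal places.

-14.380

z_r = atanh(-0.819) = -1.153773,  z_0 = atanh(-0.37) = -0.388423
SE = 1/√(n−3) = 1/√353 = 0.053225
z = (z_r − z_0)/SE = (-1.153773 − (-0.388423)) / 0.053225 = -0.765350 / 0.053225 = -14.380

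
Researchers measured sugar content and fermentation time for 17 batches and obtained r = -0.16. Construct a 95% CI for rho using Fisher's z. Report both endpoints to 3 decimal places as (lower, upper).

(-0.595, 0.347)

Fisher z: z_r = atanh(r) = ½·ln((1+(-0.16))/(1−(-0.16))) = -0.161387
SE(z) = 1/√(n−3) = 1/√14 = 0.267261
95% ⇒ z* = 1.960; margin = 1.960·0.267261 = 0.523832
CI on z-scale: (-0.685219, 0.362445)
Back-transform: tanh(-0.685219) = -0.594902, tanh(0.362445) = 0.347366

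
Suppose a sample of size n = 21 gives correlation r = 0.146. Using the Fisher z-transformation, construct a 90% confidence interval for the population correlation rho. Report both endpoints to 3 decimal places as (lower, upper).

(-0.236, 0.489)

Fisher z: z_r = atanh(r) = ½·ln((1+0.146)/(1−0.146)) = 0.147051
SE(z) = 1/√(n−3) = 1/√18 = 0.235702
90% ⇒ z* = 1.645; margin = 1.645·0.235702 = 0.387730
CI on z-scale: (-0.240679, 0.534781)
Back-transform: tanh(-0.240679) = -0.236137, tanh(0.534781) = 0.489027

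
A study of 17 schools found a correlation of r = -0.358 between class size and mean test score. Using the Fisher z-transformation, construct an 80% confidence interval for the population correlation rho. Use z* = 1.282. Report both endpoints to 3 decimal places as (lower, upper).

(-0.615, -0.032)

z_r = atanh(-0.358) = -0.374590;  SE = 1/√(n−3) = 1/√14 = 0.267261
z-limits: -0.374590 ± 1.282·0.267261 = -0.374590 ± 0.342629 = [-0.717219, -0.031961]
ρ-limits: (tanh -0.717219, tanh -0.031961) = (-0.615, -0.032)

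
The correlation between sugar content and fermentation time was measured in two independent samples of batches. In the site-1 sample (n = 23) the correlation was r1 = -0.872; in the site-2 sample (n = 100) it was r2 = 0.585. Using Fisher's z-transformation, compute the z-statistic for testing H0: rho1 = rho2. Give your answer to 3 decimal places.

z1 = atanh(-0.872) = -1.341366,  z2 = atanh(0.585) = 0.670031
SE = √(1/(n1−3) + 1/(n2−3)) = √(1/20 + 1/97) = √(0.0500000 + 0.0103093) = √0.0603093 = 0.245580
z = (z1 − z2)/SE = (-1.341366 − 0.670031) / 0.245580 = -2.011397 / 0.245580 = -8.190

-8.190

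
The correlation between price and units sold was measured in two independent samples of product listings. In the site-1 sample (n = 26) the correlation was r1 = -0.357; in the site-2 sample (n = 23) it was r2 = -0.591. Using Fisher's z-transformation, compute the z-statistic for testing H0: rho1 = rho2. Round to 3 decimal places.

1.000

Fisher z-transforms: z1 = atanh(-0.357) = -0.373443, z2 = atanh(-0.591) = -0.679201; difference d = 0.305758
Var(d) = 1/23 + 1/20 = 0.0434783 + 0.0500000 = 0.0934783
z = d/√Var(d) = 0.305758 / √0.0934783 = 0.305758 / 0.305742 = 1.000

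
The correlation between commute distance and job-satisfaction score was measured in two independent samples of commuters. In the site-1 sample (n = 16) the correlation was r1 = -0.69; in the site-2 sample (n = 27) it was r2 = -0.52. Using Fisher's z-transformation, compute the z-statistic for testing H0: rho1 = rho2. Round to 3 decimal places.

z1 = atanh(-0.69) = -0.847956,  z2 = atanh(-0.52) = -0.576340
SE = √(1/(n1−3) + 1/(n2−3)) = √(1/13 + 1/24) = √(0.0769231 + 0.0416667) = √0.1185898 = 0.344369
z = (z1 − z2)/SE = (-0.847956 − (-0.576340)) / 0.344369 = -0.271616 / 0.344369 = -0.789

-0.789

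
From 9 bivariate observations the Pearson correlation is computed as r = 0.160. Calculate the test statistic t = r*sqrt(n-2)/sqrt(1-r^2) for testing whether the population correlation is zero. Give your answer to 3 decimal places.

0.429

1 − r² = 1 − 0.025600 = 0.974400;  √(1−r²) = 0.987117
√(n−2) = √7 = 2.645751
t = r·√(n−2)/√(1−r²) = 0.160 · 2.645751 / 0.987117 = 0.429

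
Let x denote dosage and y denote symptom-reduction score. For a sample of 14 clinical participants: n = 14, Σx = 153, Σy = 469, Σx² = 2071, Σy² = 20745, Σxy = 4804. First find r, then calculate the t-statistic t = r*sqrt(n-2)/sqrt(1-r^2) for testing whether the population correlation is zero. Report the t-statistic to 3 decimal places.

-0.807

S_xy = nΣxy − ΣxΣy = 14·4804 − 153·469 = 67256 − 71757 = -4501
S_xx = nΣx² − (Σx)² = 14·2071 − 153² = 28994 − 23409 = 5585
S_yy = nΣy² − (Σy)² = 14·20745 − 469² = 290430 − 219961 = 70469
r = S_xy / √(S_xx·S_yy) = -4501 / √(5585·70469) = -4501 / √393569365 = -4501 / 19838.5827 = -0.2269
t = r·√(n−2)/√(1−r²) = -0.2269·√12 / √(1−0.051484) = -0.786005 / 0.973918 = -0.807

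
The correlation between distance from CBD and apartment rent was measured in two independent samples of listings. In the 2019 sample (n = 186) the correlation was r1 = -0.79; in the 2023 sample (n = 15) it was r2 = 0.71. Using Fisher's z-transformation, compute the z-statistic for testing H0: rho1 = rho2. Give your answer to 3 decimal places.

Fisher z-transforms: z1 = atanh(-0.79) = -1.071432, z2 = atanh(0.71) = 0.887184; difference d = -1.958616
Var(d) = 1/183 + 1/12 = 0.0054645 + 0.0833333 = 0.0887978
z = d/√Var(d) = -1.958616 / √0.0887978 = -1.958616 / 0.297990 = -6.573

-6.573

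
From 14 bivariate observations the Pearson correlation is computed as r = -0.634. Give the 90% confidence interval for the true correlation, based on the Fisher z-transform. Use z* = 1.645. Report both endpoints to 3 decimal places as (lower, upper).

(-0.847, -0.247)

Fisher z: z_r = atanh(r) = ½·ln((1+(-0.634))/(1−(-0.634))) = -0.748076
SE(z) = 1/√(n−3) = 1/√11 = 0.301511
90% ⇒ z* = 1.645; margin = 1.645·0.301511 = 0.495986
CI on z-scale: (-1.244062, -0.252090)
Back-transform: tanh(-1.244062) = -0.846610, tanh(-0.252090) = -0.246882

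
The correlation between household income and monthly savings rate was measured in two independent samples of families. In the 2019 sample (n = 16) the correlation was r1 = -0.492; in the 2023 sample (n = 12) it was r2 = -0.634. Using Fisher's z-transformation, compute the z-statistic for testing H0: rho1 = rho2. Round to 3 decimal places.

0.483

Fisher z-transforms: z1 = atanh(-0.492) = -0.538696, z2 = atanh(-0.634) = -0.748076; difference d = 0.209380
Var(d) = 1/13 + 1/9 = 0.0769231 + 0.1111111 = 0.1880342
z = d/√Var(d) = 0.209380 / √0.1880342 = 0.209380 / 0.433629 = 0.483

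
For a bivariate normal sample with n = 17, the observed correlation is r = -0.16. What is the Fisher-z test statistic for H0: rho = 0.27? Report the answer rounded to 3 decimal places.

-1.640

z_r = atanh(-0.16) = -0.161387,  z_0 = atanh(0.27) = 0.276864
SE = 1/√(n−3) = 1/√14 = 0.267261
z = (z_r − z_0)/SE = (-0.161387 − 0.276864) / 0.267261 = -0.438251 / 0.267261 = -1.640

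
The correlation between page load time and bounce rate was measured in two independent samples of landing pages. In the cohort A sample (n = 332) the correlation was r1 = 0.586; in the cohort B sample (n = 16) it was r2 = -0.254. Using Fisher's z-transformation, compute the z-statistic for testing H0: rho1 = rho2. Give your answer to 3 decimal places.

Fisher z-transforms: z1 = atanh(0.586) = 0.671552, z2 = atanh(-0.254) = -0.259684; difference d = 0.931236
Var(d) = 1/329 + 1/13 = 0.0030395 + 0.0769231 = 0.0799626
z = d/√Var(d) = 0.931236 / √0.0799626 = 0.931236 / 0.282777 = 3.293

3.293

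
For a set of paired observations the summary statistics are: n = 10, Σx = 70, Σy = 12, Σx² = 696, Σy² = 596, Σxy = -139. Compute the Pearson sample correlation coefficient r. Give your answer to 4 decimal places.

-0.6443

S_xy = nΣxy − ΣxΣy = 10·(-139) − 70·12 = -1390 − 840 = -2230
S_xx = nΣx² − (Σx)² = 10·696 − 70² = 6960 − 4900 = 2060
S_yy = nΣy² − (Σy)² = 10·596 − 12² = 5960 − 144 = 5816
r = S_xy / √(S_xx·S_yy) = -2230 / √(2060·5816) = -2230 / √11980960 = -2230 / 3461.3523 = -0.6443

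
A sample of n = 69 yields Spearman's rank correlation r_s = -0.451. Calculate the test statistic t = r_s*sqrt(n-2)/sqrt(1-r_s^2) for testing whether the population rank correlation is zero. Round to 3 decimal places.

t = r_s·√(n−2) / √(1−r_s²) with r_s = -0.451, n = 69
  = -0.451·√67 / √(1 − 0.203401)
  = -0.451·8.185353 / 0.892524
  = -3.691594 / 0.892524 = -4.136

-4.136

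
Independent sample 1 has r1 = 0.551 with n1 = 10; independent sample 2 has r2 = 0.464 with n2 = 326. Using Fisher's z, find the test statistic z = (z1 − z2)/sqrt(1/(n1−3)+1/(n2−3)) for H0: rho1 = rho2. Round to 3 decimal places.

Fisher z-transforms: z1 = atanh(0.551) = 0.619816, z2 = atanh(0.464) = 0.502397; difference d = 0.117419
Var(d) = 1/7 + 1/323 = 0.1428571 + 0.0030960 = 0.1459531
z = d/√Var(d) = 0.117419 / √0.1459531 = 0.117419 / 0.382038 = 0.307

0.307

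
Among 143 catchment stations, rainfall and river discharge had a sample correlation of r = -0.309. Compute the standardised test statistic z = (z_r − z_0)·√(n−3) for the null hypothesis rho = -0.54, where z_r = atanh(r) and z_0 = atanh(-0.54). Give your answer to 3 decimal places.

Fisher z: atanh(-0.309) = -0.319439, atanh(-0.54) = -0.604156
z = (z_r − z_0)·√(n−3) = (-0.319439 − (-0.604156))·√140 = 0.284717 · 11.832160 = 3.369

3.369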